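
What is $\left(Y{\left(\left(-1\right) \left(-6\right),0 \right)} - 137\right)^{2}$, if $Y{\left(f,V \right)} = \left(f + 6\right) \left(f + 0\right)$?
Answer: $4225$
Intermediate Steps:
$Y{\left(f,V \right)} = f \left(6 + f\right)$ ($Y{\left(f,V \right)} = \left(6 + f\right) f = f \left(6 + f\right)$)
$\left(Y{\left(\left(-1\right) \left(-6\right),0 \right)} - 137\right)^{2} = \left(\left(-1\right) \left(-6\right) \left(6 - -6\right) - 137\right)^{2} = \left(6 \left(6 + 6\right) - 137\right)^{2} = \left(6 \cdot 12 - 137\right)^{2} = \left(72 - 137\right)^{2} = \left(-65\right)^{2} = 4225$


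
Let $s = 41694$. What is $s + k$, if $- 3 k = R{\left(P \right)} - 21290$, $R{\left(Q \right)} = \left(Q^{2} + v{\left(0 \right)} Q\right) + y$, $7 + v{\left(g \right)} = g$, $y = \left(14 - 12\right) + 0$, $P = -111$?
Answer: $44424$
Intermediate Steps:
$y = 2$ ($y = 2 + 0 = 2$)
$v{\left(g \right)} = -7 + g$
$R{\left(Q \right)} = 2 + Q^{2} - 7 Q$ ($R{\left(Q \right)} = \left(Q^{2} + \left(-7 + 0\right) Q\right) + 2 = \left(Q^{2} - 7 Q\right) + 2 = 2 + Q^{2} - 7 Q$)
$k = 2730$ ($k = - \frac{\left(2 + \left(-111\right)^{2} - -777\right) - 21290}{3} = - \frac{\left(2 + 12321 + 777\right) - 21290}{3} = - \frac{13100 - 21290}{3} = \left(- \frac{1}{3}\right) \left(-8190\right) = 2730$)
$s + k = 41694 + 2730 = 44424$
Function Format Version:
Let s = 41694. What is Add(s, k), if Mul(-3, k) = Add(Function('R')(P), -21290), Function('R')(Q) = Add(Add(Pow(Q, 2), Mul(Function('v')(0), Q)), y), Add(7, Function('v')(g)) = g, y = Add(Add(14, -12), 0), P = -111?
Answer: 44424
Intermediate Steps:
y = 2 (y = Add(2, 0) = 2)
Function('v')(g) = Add(-7, g)
Function('R')(Q) = Add(2, Pow(Q, 2), Mul(-7, Q)) (Function('R')(Q) = Add(Add(Pow(Q, 2), Mul(Add(-7, 0), Q)), 2) = Add(Add(Pow(Q, 2), Mul(-7, Q)), 2) = Add(2, Pow(Q, 2), Mul(-7, Q)))
k = 2730 (k = Mul(Rational(-1, 3), Add(Add(2, Pow(-111, 2), Mul(-7, -111)), -21290)) = Mul(Rational(-1, 3), Add(Add(2, 12321, 777), -21290)) = Mul(Rational(-1, 3), Add(13100, -21290)) = Mul(Rational(-1, 3), -8190) = 2730)
Add(s, k) = Add(41694, 2730) = 44424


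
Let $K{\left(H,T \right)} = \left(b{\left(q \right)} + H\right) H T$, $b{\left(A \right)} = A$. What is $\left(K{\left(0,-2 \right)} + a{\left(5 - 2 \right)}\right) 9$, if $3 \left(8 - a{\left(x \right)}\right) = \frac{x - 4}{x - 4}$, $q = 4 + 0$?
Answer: $69$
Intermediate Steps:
$q = 4$
$K{\left(H,T \right)} = H T \left(4 + H\right)$ ($K{\left(H,T \right)} = \left(4 + H\right) H T = H \left(4 + H\right) T = H T \left(4 + H\right)$)
$a{\left(x \right)} = \frac{23}{3}$ ($a{\left(x \right)} = 8 - \frac{\left(x - 4\right) \frac{1}{x - 4}}{3} = 8 - \frac{\left(-4 + x\right) \frac{1}{-4 + x}}{3} = 8 - \frac{1}{3} = \frac{23}{3}$)
$\left(K{\left(0,-2 \right)} + a{\left(5 - 2 \right)}\right) 9 = \left(0 \left(-2\right) \left(4 + 0\right) + \frac{23}{3}\right) 9 = \left(0 \left(-2\right) 4 + \frac{23}{3}\right) 9 = \left(0 + \frac{23}{3}\right) 9 = \frac{23}{3} \cdot 9 = 69$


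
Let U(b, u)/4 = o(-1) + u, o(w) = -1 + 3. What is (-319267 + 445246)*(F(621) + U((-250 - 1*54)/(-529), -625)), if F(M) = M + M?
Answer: -157473750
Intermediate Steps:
F(M) = 2*M
o(w) = 2
U(b, u) = 8 + 4*u (U(b, u) = 4*(2 + u) = 8 + 4*u)
(-319267 + 445246)*(F(621) + U((-250 - 1*54)/(-529), -625)) = (-319267 + 445246)*(2*621 + (8 + 4*(-625))) = 125979*(1242 + (8 - 2500)) = 125979*(1242 - 2492) = 125979*(-1250) = -157473750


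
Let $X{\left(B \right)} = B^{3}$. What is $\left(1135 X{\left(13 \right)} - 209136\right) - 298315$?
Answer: $1986144$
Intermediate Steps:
$\left(1135 X{\left(13 \right)} - 209136\right) - 298315 = \left(1135 \cdot 13^{3} - 209136\right) - 298315 = \left(1135 \cdot 2197 - 209136\right) - 298315 = \left(2493595 - 209136\right) - 298315 = 2284459 - 298315 = 1986144$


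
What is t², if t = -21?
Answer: 441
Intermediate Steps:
t² = (-21)² = 441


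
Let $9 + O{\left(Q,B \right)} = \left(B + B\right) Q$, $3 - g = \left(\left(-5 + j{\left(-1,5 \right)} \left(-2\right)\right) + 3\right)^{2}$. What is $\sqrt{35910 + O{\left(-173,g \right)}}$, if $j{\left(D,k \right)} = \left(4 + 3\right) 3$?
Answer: $\sqrt{704719} \approx 839.48$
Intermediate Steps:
$j{\left(D,k \right)} = 21$ ($j{\left(D,k \right)} = 7 \cdot 3 = 21$)
$g = -1933$ ($g = 3 - \left(\left(-5 + 21 \left(-2\right)\right) + 3\right)^{2} = 3 - \left(\left(-5 - 42\right) + 3\right)^{2} = 3 - \left(-47 + 3\right)^{2} = 3 - \left(-44\right)^{2} = 3 - 1936 = -1933$)
$O{\left(Q,B \right)} = -9 + 2 B Q$ ($O{\left(Q,B \right)} = -9 + \left(B + B\right) Q = -9 + 2 B Q$)
$\sqrt{35910 + O{\left(-173,g \right)}} = \sqrt{35910 - \left(9 + 3866 \left(-173\right)\right)} = \sqrt{35910 + \left(-9 + 668818\right)} = \sqrt{35910 + 668809} = \sqrt{704719}$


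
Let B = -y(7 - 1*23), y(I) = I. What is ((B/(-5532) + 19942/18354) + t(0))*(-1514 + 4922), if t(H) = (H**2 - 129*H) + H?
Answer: 5207872720/1410199 ≈ 3693.0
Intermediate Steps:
B = 16 (B = -(7 - 1*23) = -(7 - 23) = -1*(-16) = 16)
t(H) = H**2 - 128*H
((B/(-5532) + 19942/18354) + t(0))*(-1514 + 4922) = ((16/(-5532) + 19942/18354) + 0*(-128 + 0))*(-1514 + 4922) = ((16*(-1/5532) + 19942*(1/18354)) + 0*(-128))*3408 = ((-4/1383 + 9971/9177) + 0)*3408 = (4584395/4230597 + 0)*3408 = (4584395/4230597)*3408 = 5207872720/1410199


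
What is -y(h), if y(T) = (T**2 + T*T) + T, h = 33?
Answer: -2211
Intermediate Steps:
y(T) = T + 2*T**2 (y(T) = (T**2 + T**2) + T = 2*T**2 + T = T + 2*T**2)
-y(h) = -33*(1 + 2*33) = -33*(1 + 66) = -33*67 = -1*2211 = -2211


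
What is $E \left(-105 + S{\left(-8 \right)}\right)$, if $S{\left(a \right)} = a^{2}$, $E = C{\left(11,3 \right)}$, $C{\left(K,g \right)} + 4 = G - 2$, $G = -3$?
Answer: $369$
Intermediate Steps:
$C{\left(K,g \right)} = -9$ ($C{\left(K,g \right)} = -4 - 5 = -9$)
$E = -9$
$E \left(-105 + S{\left(-8 \right)}\right) = - 9 \left(-105 + \left(-8\right)^{2}\right) = - 9 \left(-105 + 64\right) = \left(-9\right) \left(-41\right) = 369$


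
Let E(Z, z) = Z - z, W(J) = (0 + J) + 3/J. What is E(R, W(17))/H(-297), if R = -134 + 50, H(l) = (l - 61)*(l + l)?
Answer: -430/903771 ≈ -0.00047578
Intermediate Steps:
W(J) = J + 3/J
H(l) = 2*l*(-61 + l) (H(l) = (-61 + l)*(2*l) = 2*l*(-61 + l))
R = -84
E(R, W(17))/H(-297) = (-84 - (17 + 3/17))/((2*(-297)*(-61 - 297))) = (-84 - (17 + 3*(1/17)))/((2*(-297)*(-358))) = (-84 - (17 + 3/17))/212652 = (-84 - 1*292/17)*(1/212652) = (-84 - 292/17)*(1/212652) = -1720/17*1/212652 = -430/903771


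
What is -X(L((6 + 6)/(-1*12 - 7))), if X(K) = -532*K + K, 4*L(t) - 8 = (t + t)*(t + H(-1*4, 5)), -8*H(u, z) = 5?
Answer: 1837791/1444 ≈ 1272.7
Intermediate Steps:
H(u, z) = -5/8 (H(u, z) = -1/8*5 = -5/8)
L(t) = 2 + t*(-5/8 + t)/2 (L(t) = 2 + ((t + t)*(t - 5/8))/4 = 2 + ((2*t)*(-5/8 + t))/4 = 2 + (2*t*(-5/8 + t))/4 = 2 + t*(-5/8 + t)/2)
X(K) = -531*K
-X(L((6 + 6)/(-1*12 - 7))) = -(-531)*(2 + ((6 + 6)/(-1*12 - 7))**2/2 - 5*(6 + 6)/(16*(-1*12 - 7))) = -(-531)*(2 + (12/(-12 - 7))**2/2 - 15/(4*(-12 - 7))) = -(-531)*(2 + (12/(-19))**2/2 - 15/(4*(-19))) = -(-531)*(2 + (12*(-1/19))**2/2 - 15*(-1)/(4*19)) = -(-531)*(2 + (-12/19)**2/2 - 5/16*(-12/19)) = -(-531)*(2 + (1/2)*(144/361) + 15/76) = -(-531)*(2 + 72/361 + 15/76) = -(-531)*3461/1444 = -1*(-1837791/1444) = 1837791/1444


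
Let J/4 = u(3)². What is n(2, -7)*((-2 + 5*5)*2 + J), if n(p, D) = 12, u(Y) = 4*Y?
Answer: 7464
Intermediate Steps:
J = 576 (J = 4*(4*3)² = 4*12² = 4*144 = 576)
n(2, -7)*((-2 + 5*5)*2 + J) = 12*((-2 + 5*5)*2 + 576) = 12*((-2 + 25)*2 + 576) = 12*(23*2 + 576) = 12*(46 + 576) = 12*622 = 7464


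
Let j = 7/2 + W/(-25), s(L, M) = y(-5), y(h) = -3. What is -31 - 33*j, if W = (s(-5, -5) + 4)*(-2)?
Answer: -7457/50 ≈ -149.14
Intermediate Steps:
s(L, M) = -3
W = -2 (W = (-3 + 4)*(-2) = 1*(-2) = -2)
j = 179/50 (j = 7/2 - 2/(-25) = 7*(1/2) - 2*(-1/25) = 7/2 + 2/25 = 179/50 ≈ 3.5800)
-31 - 33*j = -31 - 33*179/50 = -31 - 5907/50 = -7457/50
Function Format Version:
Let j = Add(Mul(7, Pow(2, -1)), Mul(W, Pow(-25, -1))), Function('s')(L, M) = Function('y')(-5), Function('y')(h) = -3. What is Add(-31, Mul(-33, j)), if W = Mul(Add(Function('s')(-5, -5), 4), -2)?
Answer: Rational(-7457, 50) ≈ -149.14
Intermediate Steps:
Function('s')(L, M) = -3
W = -2 (W = Mul(Add(-3, 4), -2) = Mul(1, -2) = -2)
j = Rational(179, 50) (j = Add(Mul(7, Pow(2, -1)), Mul(-2, Pow(-25, -1))) = Add(Mul(7, Rational(1, 2)), Mul(-2, Rational(-1, 25))) = Add(Rational(7, 2), Rational(2, 25)) = Rational(179, 50) ≈ 3.5800)
Add(-31, Mul(-33, j)) = Add(-31, Mul(-33, Rational(179, 50))) = Add(-31, Rational(-5907, 50)) = Rational(-7457, 50)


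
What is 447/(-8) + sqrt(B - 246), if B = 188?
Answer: -447/8 + I*sqrt(58) ≈ -55.875 + 7.6158*I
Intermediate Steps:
447/(-8) + sqrt(B - 246) = 447/(-8) + sqrt(188 - 246) = 447*(-1/8) + sqrt(-58) = -447/8 + I*sqrt(58)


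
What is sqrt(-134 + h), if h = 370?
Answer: 2*sqrt(59) ≈ 15.362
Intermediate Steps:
sqrt(-134 + h) = sqrt(-134 + 370) = sqrt(236) = 2*sqrt(59)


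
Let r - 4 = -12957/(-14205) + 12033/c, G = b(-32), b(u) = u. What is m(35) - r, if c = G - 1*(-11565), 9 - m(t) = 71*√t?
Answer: 166256493/54608755 - 71*√35 ≈ -417.00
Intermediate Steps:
G = -32
m(t) = 9 - 71*√t
c = 11533 (c = -32 - 1*(-11565) = -32 + 11565 = 11533)
r = 325222302/54608755 (r = 4 + (-12957/(-14205) + 12033/11533) = 4 + (-12957*(-1/14205) + 12033*(1/11533)) = 4 + (4319/4735 + 12033/11533) = 4 + 106787282/54608755 = 325222302/54608755 ≈ 5.9555)
m(35) - r = (9 - 71*√35) - 1*325222302/54608755 = (9 - 71*√35) - 325222302/54608755 = 166256493/54608755 - 71*√35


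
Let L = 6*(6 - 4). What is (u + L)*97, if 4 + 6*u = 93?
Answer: 15617/6 ≈ 2602.8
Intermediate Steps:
u = 89/6 (u = -⅔ + (⅙)*93 = -⅔ + 31/2 = 89/6 ≈ 14.833)
L = 12 (L = 6*2 = 12)
(u + L)*97 = (89/6 + 12)*97 = (161/6)*97 = 15617/6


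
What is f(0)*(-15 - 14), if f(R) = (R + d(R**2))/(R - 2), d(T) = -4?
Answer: -58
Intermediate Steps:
f(R) = (-4 + R)/(-2 + R) (f(R) = (R - 4)/(R - 2) = (-4 + R)/(-2 + R))
f(0)*(-15 - 14) = ((-4 + 0)/(-2 + 0))*(-15 - 14) = (-4/(-2))*(-29) = -1/2*(-4)*(-29) = 2*(-29) = -58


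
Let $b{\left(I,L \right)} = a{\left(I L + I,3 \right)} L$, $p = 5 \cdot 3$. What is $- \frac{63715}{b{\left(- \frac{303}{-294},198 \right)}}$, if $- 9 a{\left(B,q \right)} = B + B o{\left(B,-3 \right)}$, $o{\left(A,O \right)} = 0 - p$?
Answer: $- \frac{446005}{442178} \approx -1.0087$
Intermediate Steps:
$p = 15$
$o{\left(A,O \right)} = -15$ ($o{\left(A,O \right)} = 0 - 15 = -15$)
$a{\left(B,q \right)} = \frac{14 B}{9}$ ($a{\left(B,q \right)} = - \frac{B + B \left(-15\right)}{9} = - \frac{B - 15 B}{9} = - \frac{\left(-14\right) B}{9} = \frac{14 B}{9}$)
$b{\left(I,L \right)} = L \left(\frac{14 I}{9} + \frac{14 I L}{9}\right)$ ($b{\left(I,L \right)} = \frac{14 \left(I L + I\right)}{9} L = \frac{14 \left(I + I L\right)}{9} L = \left(\frac{14 I}{9} + \frac{14 I L}{9}\right) L = L \left(\frac{14 I}{9} + \frac{14 I L}{9}\right)$)
$- \frac{63715}{b{\left(- \frac{303}{-294},198 \right)}} = - \frac{63715}{\frac{14}{9} \left(- \frac{303}{-294}\right) 198 \left(1 + 198\right)} = - \frac{63715}{\frac{14}{9} \left(\left(-303\right) \left(- \frac{1}{294}\right)\right) 198 \cdot 199} = - \frac{63715}{\frac{14}{9} \cdot \frac{101}{98} \cdot 198 \cdot 199} = - \frac{63715}{\frac{442178}{7}} = \left(-63715\right) \frac{7}{442178} = - \frac{446005}{442178}$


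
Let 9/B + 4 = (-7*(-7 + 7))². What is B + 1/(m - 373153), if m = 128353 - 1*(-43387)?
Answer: -1812721/805652 ≈ -2.2500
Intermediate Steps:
m = 171740 (m = 128353 + 43387 = 171740)
B = -9/4 (B = 9/(-4 + (-7*(-7 + 7))²) = 9/(-4 + (-7*0)²) = 9/(-4 + 0²) = 9/(-4 + 0) = 9/(-4) = 9*(-¼) = -9/4 ≈ -2.2500)
B + 1/(m - 373153) = -9/4 + 1/(171740 - 373153) = -9/4 + 1/(-201413) = -9/4 - 1/201413 = -1812721/805652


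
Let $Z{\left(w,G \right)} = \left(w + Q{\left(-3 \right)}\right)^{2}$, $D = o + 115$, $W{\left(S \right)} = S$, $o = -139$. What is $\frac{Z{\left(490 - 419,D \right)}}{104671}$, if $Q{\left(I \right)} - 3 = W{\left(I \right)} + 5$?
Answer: $\frac{304}{5509} \approx 0.055182$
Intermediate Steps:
$Q{\left(I \right)} = 8 + I$ ($Q{\left(I \right)} = 3 + \left(I + 5\right) = 3 + \left(5 + I\right) = 8 + I$)
$D = -24$ ($D = -139 + 115 = -24$)
$Z{\left(w,G \right)} = \left(5 + w\right)^{2}$ ($Z{\left(w,G \right)} = \left(w + \left(8 - 3\right)\right)^{2} = \left(w + 5\right)^{2} = \left(5 + w\right)^{2}$)
$\frac{Z{\left(490 - 419,D \right)}}{104671} = \frac{\left(5 + \left(490 - 419\right)\right)^{2}}{104671} = \left(5 + 71\right)^{2} \cdot \frac{1}{104671} = 76^{2} \cdot \frac{1}{104671} = 5776 \cdot \frac{1}{104671} = \frac{304}{5509}$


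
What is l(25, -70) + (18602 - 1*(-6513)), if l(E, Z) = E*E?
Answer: 25740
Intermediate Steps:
l(E, Z) = E**2
l(25, -70) + (18602 - 1*(-6513)) = 25**2 + (18602 - 1*(-6513)) = 625 + (18602 + 6513) = 625 + 25115 = 25740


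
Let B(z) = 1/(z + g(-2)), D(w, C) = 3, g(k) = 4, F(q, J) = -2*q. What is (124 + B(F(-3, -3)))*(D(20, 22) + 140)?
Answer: 177463/10 ≈ 17746.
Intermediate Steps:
B(z) = 1/(4 + z) (B(z) = 1/(z + 4) = 1/(4 + z))
(124 + B(F(-3, -3)))*(D(20, 22) + 140) = (124 + 1/(4 - 2*(-3)))*(3 + 140) = (124 + 1/(4 + 6))*143 = (124 + 1/10)*143 = (1241/10)*143 = 177463/10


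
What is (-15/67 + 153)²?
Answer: 104775696/4489 ≈ 23341.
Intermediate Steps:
(-15/67 + 153)² = (10236/67)² = 104775696/4489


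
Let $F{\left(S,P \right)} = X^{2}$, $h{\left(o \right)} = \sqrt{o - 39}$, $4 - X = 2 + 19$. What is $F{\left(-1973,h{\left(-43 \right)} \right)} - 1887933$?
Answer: $-1887644$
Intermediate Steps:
$X = -17$ ($X = 4 - \left(2 + 19\right) = 4 - 21 = -17$)
$h{\left(o \right)} = \sqrt{-39 + o}$
$F{\left(S,P \right)} = 289$ ($F{\left(S,P \right)} = \left(-17\right)^{2} = 289$)
$F{\left(-1973,h{\left(-43 \right)} \right)} - 1887933 = 289 - 1887933 = -1887644$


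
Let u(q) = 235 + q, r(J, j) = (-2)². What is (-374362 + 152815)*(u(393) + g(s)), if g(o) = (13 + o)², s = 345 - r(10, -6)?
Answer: -27902515368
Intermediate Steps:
r(J, j) = 4
s = 341 (s = 345 - 1*4 = 345 - 4 = 341)
(-374362 + 152815)*(u(393) + g(s)) = (-374362 + 152815)*((235 + 393) + (13 + 341)²) = -221547*(628 + 354²) = -221547*(628 + 125316) = -221547*125944 = -27902515368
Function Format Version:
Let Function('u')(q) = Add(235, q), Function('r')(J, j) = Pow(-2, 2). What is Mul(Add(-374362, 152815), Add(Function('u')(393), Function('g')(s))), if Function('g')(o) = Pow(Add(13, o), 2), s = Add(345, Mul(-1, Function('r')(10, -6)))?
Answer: -27902515368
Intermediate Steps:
Function('r')(J, j) = 4
s = 341 (s = Add(345, Mul(-1, 4)) = Add(345, -4) = 341)
Mul(Add(-374362, 152815), Add(Function('u')(393), Function('g')(s))) = Mul(Add(-374362, 152815), Add(Add(235, 393), Pow(Add(13, 341), 2))) = Mul(-221547, Add(628, Pow(354, 2))) = Mul(-221547, Add(628, 125316)) = Mul(-221547, 125944) = -27902515368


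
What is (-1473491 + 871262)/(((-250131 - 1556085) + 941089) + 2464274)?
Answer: -200743/533049 ≈ -0.37659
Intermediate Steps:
(-1473491 + 871262)/(((-250131 - 1556085) + 941089) + 2464274) = -602229/((-1806216 + 941089) + 2464274) = -602229/(-865127 + 2464274) = -602229/1599147 = -602229*1/1599147 = -200743/533049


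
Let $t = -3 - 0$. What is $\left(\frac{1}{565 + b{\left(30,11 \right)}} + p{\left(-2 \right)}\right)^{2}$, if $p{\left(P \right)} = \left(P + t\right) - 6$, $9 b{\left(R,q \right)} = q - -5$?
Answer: $\frac{3147434404}{26020201} \approx 120.96$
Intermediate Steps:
$t = -3$ ($t = -3 + 0 = -3$)
$b{\left(R,q \right)} = \frac{5}{9} + \frac{q}{9}$ ($b{\left(R,q \right)} = \frac{q - -5}{9} = \frac{q + 5}{9} = \frac{5 + q}{9} = \frac{5}{9} + \frac{q}{9}$)
$p{\left(P \right)} = -9 + P$ ($p{\left(P \right)} = \left(P - 3\right) - 6 = \left(-3 + P\right) - 6 = -9 + P$)
$\left(\frac{1}{565 + b{\left(30,11 \right)}} + p{\left(-2 \right)}\right)^{2} = \left(\frac{1}{565 + \left(\frac{5}{9} + \frac{1}{9} \cdot 11\right)} - 11\right)^{2} = \left(\frac{1}{565 + \left(\frac{5}{9} + \frac{11}{9}\right)} - 11\right)^{2} = \left(\frac{1}{565 + \frac{16}{9}} - 11\right)^{2} = \left(\frac{1}{\frac{5101}{9}} - 11\right)^{2} = \left(\frac{9}{5101} - 11\right)^{2} = \left(- \frac{56102}{5101}\right)^{2} = \frac{3147434404}{26020201}$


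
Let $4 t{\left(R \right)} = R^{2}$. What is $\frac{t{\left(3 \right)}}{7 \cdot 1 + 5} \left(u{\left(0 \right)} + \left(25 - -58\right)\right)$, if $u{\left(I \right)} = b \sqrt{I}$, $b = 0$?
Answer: $\frac{249}{16} \approx 15.563$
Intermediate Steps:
$u{\left(I \right)} = 0$ ($u{\left(I \right)} = 0 \sqrt{I} = 0$)
$t{\left(R \right)} = \frac{R^{2}}{4}$
$\frac{t{\left(3 \right)}}{7 \cdot 1 + 5} \left(u{\left(0 \right)} + \left(25 - -58\right)\right) = \frac{\frac{1}{4} \cdot 3^{2}}{7 \cdot 1 + 5} \left(0 + \left(25 - -58\right)\right) = \frac{\frac{1}{4} \cdot 9}{7 + 5} \left(0 + \left(25 + 58\right)\right) = \frac{9}{4 \cdot 12} \left(0 + 83\right) = \frac{9}{4} \cdot \frac{1}{12} \cdot 83 = \frac{3}{16} \cdot 83 = \frac{249}{16}$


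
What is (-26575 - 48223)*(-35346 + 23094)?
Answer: 916425096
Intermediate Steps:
(-26575 - 48223)*(-35346 + 23094) = -74798*(-12252) = 916425096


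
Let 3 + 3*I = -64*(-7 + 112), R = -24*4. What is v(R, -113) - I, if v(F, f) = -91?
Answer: 2150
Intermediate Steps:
R = -96
I = -2241 (I = -1 + (-64*(-7 + 112))/3 = -1 + (-64*105)/3 = -1 + (1/3)*(-6720) = -1 - 2240 = -2241)
v(R, -113) - I = -91 - 1*(-2241) = -91 + 2241 = 2150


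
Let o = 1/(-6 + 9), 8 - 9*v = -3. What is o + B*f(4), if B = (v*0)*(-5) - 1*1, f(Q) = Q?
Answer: -11/3 ≈ -3.6667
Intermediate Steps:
v = 11/9 (v = 8/9 - ⅑*(-3) = 8/9 + ⅓ = 11/9 ≈ 1.2222)
o = ⅓ (o = 1/3 = ⅓ ≈ 0.33333)
B = -1 (B = ((11/9)*0)*(-5) - 1*1 = 0*(-5) - 1 = 0 - 1 = -1)
o + B*f(4) = ⅓ - 1*4 = ⅓ - 4 = -11/3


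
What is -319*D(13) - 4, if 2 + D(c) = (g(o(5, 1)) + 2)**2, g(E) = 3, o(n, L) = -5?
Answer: -7341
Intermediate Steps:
D(c) = 23 (D(c) = -2 + (3 + 2)**2 = -2 + 5**2 = -2 + 25 = 23)
-319*D(13) - 4 = -319*23 - 4 = -7337 - 4 = -7341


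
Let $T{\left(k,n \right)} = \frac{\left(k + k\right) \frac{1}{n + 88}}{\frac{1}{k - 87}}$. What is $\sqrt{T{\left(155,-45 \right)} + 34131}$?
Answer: $\frac{\sqrt{64014659}}{43} \approx 186.07$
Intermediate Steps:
$T{\left(k,n \right)} = \frac{2 k \left(-87 + k\right)}{88 + n}$ ($T{\left(k,n \right)} = \frac{2 k \frac{1}{88 + n}}{\frac{1}{-87 + k}} = \frac{2 k}{88 + n} \left(-87 + k\right) = \frac{2 k \left(-87 + k\right)}{88 + n}$)
$\sqrt{T{\left(155,-45 \right)} + 34131} = \sqrt{2 \cdot 155 \frac{1}{88 - 45} \left(-87 + 155\right) + 34131} = \sqrt{2 \cdot 155 \cdot \frac{1}{43} \cdot 68 + 34131} = \sqrt{\frac{21080}{43} + 34131} = \sqrt{\frac{1488713}{43}} = \frac{\sqrt{64014659}}{43}$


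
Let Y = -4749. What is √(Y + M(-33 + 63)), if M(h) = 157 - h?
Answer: I*√4622 ≈ 67.985*I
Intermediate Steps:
√(Y + M(-33 + 63)) = √(-4749 + (157 - (-33 + 63))) = √(-4749 + (157 - 1*30)) = √(-4749 + (157 - 30)) = √(-4749 + 127) = √(-4622) = I*√4622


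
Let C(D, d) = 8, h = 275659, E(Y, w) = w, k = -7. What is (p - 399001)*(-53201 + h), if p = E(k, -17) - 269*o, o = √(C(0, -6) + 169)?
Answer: -88764746244 - 59841202*√177 ≈ -8.9561e+10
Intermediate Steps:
o = √177 (o = √(8 + 169) = √177 ≈ 13.304)
p = -17 - 269*√177 ≈ -3595.8
(p - 399001)*(-53201 + h) = ((-17 - 269*√177) - 399001)*(-53201 + 275659) = (-399018 - 269*√177)*222458 = -88764746244 - 59841202*√177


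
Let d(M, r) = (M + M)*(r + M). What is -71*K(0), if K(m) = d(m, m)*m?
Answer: 0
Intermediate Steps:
d(M, r) = 2*M*(M + r) (d(M, r) = (2*M)*(M + r) = 2*M*(M + r))
K(m) = 4*m**3 (K(m) = (2*m*(m + m))*m = (2*m*(2*m))*m = (4*m**2)*m = 4*m**3)
-71*K(0) = -284*0**3 = -284*0 = -71*0 = 0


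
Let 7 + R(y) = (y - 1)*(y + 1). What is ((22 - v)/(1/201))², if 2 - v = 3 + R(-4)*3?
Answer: 89245809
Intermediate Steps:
R(y) = -7 + (1 + y)*(-1 + y) (R(y) = -7 + (y - 1)*(y + 1) = -7 + (-1 + y)*(1 + y) = -7 + (1 + y)*(-1 + y))
v = -25 (v = 2 - (3 + (-8 + (-4)²)*3) = 2 - (3 + (-8 + 16)*3) = 2 - (3 + 8*3) = 2 - (3 + 24) = 2 - 1*27 = 2 - 27 = -25)
((22 - v)/(1/201))² = ((22 - 1*(-25))/(1/201))² = ((22 + 25)/(1/201))² = (47*201)² = 9447² = 89245809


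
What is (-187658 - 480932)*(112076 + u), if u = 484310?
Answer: -398737715740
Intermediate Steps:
(-187658 - 480932)*(112076 + u) = (-187658 - 480932)*(112076 + 484310) = -668590*596386 = -398737715740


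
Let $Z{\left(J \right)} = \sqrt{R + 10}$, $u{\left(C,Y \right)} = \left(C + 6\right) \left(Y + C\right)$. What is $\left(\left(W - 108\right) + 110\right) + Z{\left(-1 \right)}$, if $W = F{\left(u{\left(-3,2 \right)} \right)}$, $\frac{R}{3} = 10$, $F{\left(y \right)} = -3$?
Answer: $-1 + 2 \sqrt{10} \approx 5.3246$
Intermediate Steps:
$u{\left(C,Y \right)} = \left(6 + C\right) \left(C + Y\right)$
$R = 30$ ($R = 3 \cdot 10 = 30$)
$W = -3$
$Z{\left(J \right)} = 2 \sqrt{10}$ ($Z{\left(J \right)} = \sqrt{30 + 10} = \sqrt{40} = 2 \sqrt{10}$)
$\left(\left(W - 108\right) + 110\right) + Z{\left(-1 \right)} = \left(\left(-3 - 108\right) + 110\right) + 2 \sqrt{10} = \left(-111 + 110\right) + 2 \sqrt{10} = -1 + 2 \sqrt{10}$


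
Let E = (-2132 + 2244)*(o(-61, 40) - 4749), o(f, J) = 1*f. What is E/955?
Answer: -107744/191 ≈ -564.10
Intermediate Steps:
o(f, J) = f
E = -538720 (E = (-2132 + 2244)*(-61 - 4749) = 112*(-4810) = -538720)
E/955 = -538720/955 = -538720*1/955 = -107744/191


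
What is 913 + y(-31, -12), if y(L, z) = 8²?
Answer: 977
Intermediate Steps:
y(L, z) = 64
913 + y(-31, -12) = 913 + 64 = 977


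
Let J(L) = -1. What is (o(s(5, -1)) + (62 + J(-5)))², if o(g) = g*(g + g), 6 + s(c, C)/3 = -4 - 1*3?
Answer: 9628609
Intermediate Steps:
s(c, C) = -39 (s(c, C) = -18 + 3*(-4 - 1*3) = -18 + 3*(-4 - 3) = -18 + 3*(-7) = -18 - 21 = -39)
o(g) = 2*g² (o(g) = g*(2*g) = 2*g²)
(o(s(5, -1)) + (62 + J(-5)))² = (2*(-39)² + (62 - 1))² = (2*1521 + 61)² = (3042 + 61)² = 3103² = 9628609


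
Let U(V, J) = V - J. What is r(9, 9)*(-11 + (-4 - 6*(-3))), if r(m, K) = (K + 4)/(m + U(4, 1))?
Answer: 13/4 ≈ 3.2500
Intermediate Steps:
r(m, K) = (4 + K)/(3 + m) (r(m, K) = (K + 4)/(m + (4 - 1*1)) = (4 + K)/(m + (4 - 1)) = (4 + K)/(m + 3) = (4 + K)/(3 + m))
r(9, 9)*(-11 + (-4 - 6*(-3))) = ((4 + 9)/(3 + 9))*(-11 + (-4 - 6*(-3))) = (13/12)*(-11 + (-4 + 18)) = ((1/12)*13)*(-11 + 14) = (13/12)*3 = 13/4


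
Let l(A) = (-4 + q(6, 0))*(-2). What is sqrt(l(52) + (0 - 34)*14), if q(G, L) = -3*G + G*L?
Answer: 12*I*sqrt(3) ≈ 20.785*I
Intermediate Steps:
l(A) = 44 (l(A) = (-4 + 6*(-3 + 0))*(-2) = (-4 + 6*(-3))*(-2) = (-4 - 18)*(-2) = -22*(-2) = 44)
sqrt(l(52) + (0 - 34)*14) = sqrt(44 + (0 - 34)*14) = sqrt(44 - 34*14) = sqrt(44 - 476) = sqrt(-432) = 12*I*sqrt(3)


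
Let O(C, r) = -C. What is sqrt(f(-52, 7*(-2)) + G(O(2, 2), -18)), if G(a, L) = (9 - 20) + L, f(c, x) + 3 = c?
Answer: 2*I*sqrt(21) ≈ 9.1651*I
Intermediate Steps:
f(c, x) = -3 + c
G(a, L) = -11 + L
sqrt(f(-52, 7*(-2)) + G(O(2, 2), -18)) = sqrt((-3 - 52) + (-11 - 18)) = sqrt(-55 - 29) = sqrt(-84) = 2*I*sqrt(21)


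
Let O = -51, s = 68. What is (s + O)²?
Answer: 289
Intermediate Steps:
(s + O)² = (68 - 51)² = 17² = 289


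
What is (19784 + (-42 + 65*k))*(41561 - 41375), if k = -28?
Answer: 3333492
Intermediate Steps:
(19784 + (-42 + 65*k))*(41561 - 41375) = (19784 + (-42 + 65*(-28)))*(41561 - 41375) = (19784 + (-42 - 1820))*186 = (19784 - 1862)*186 = 17922*186 = 3333492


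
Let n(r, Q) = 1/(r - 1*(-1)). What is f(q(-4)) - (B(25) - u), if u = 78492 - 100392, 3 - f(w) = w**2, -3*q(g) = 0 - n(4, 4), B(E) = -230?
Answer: -4875076/225 ≈ -21667.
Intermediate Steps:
n(r, Q) = 1/(1 + r) (n(r, Q) = 1/(r + 1) = 1/(1 + r))
q(g) = 1/15 (q(g) = -(0 - 1/(1 + 4))/3 = -(0 - 1/5)/3 = -1/3*(-1/5) = 1/15)
f(w) = 3 - w**2
u = -21900
f(q(-4)) - (B(25) - u) = (3 - (1/15)**2) - (-230 - 1*(-21900)) = (3 - 1*1/225) - (-230 + 21900) = (3 - 1/225) - 1*21670 = 674/225 - 21670 = -4875076/225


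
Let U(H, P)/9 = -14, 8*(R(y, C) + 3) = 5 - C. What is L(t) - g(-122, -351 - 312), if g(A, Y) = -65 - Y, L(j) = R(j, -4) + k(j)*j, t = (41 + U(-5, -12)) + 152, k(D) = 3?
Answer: -3191/8 ≈ -398.88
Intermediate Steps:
R(y, C) = -19/8 - C/8 (R(y, C) = -3 + (5 - C)/8 = -3 + (5/8 - C/8) = -19/8 - C/8)
U(H, P) = -126 (U(H, P) = 9*(-14) = -126)
t = 67 (t = (41 - 126) + 152 = -85 + 152 = 67)
L(j) = -15/8 + 3*j (L(j) = (-19/8 - ⅛*(-4)) + 3*j = (-19/8 + ½) + 3*j = -15/8 + 3*j)
L(t) - g(-122, -351 - 312) = (-15/8 + 3*67) - (-65 - (-351 - 312)) = (-15/8 + 201) - (-65 - 1*(-663)) = 1593/8 - (-65 + 663) = 1593/8 - 1*598 = 1593/8 - 598 = -3191/8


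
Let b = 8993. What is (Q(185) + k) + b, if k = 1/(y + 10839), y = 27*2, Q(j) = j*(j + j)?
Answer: 843586600/10893 ≈ 77443.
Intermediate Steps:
Q(j) = 2*j² (Q(j) = j*(2*j) = 2*j²)
y = 54
k = 1/10893 (k = 1/(54 + 10839) = 1/10893 ≈ 9.1802e-5)
(Q(185) + k) + b = (2*185² + 1/10893) + 8993 = (2*34225 + 1/10893) + 8993 = (68450 + 1/10893) + 8993 = 745625851/10893 + 8993 = 843586600/10893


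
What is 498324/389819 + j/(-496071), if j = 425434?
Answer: 81361828558/193377901149 ≈ 0.42074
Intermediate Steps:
498324/389819 + j/(-496071) = 498324/389819 + 425434/(-496071) = 498324*(1/389819) + 425434*(-1/496071) = 498324/389819 - 425434/496071 = 81361828558/193377901149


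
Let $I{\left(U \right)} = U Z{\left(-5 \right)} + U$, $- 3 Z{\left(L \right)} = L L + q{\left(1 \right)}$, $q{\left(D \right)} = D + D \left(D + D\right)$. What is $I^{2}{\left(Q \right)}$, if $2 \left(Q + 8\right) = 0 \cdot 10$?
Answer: $\frac{40000}{9} \approx 4444.4$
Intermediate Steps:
$q{\left(D \right)} = D + 2 D^{2}$ ($q{\left(D \right)} = D + D 2 D = D + 2 D^{2}$)
$Z{\left(L \right)} = -1 - \frac{L^{2}}{3}$ ($Z{\left(L \right)} = - \frac{L L + 1 \left(1 + 2 \cdot 1\right)}{3} = - \frac{L^{2} + 1 \left(1 + 2\right)}{3} = - \frac{L^{2} + 1 \cdot 3}{3} = - \frac{L^{2} + 3}{3} = - \frac{3 + L^{2}}{3} = -1 - \frac{L^{2}}{3}$)
$Q = -8$ ($Q = -8 + \frac{0 \cdot 10}{2} = -8 + \frac{1}{2} \cdot 0 = -8 + 0 = -8$)
$I{\left(U \right)} = - \frac{25 U}{3}$ ($I{\left(U \right)} = U \left(-1 - \frac{\left(-5\right)^{2}}{3}\right) + U = U \left(-1 - \frac{25}{3}\right) + U = U \left(- \frac{28}{3}\right) + U = - \frac{28 U}{3} + U = - \frac{25 U}{3}$)
$I^{2}{\left(Q \right)} = \left(\left(- \frac{25}{3}\right) \left(-8\right)\right)^{2} = \left(\frac{200}{3}\right)^{2} = \frac{40000}{9}$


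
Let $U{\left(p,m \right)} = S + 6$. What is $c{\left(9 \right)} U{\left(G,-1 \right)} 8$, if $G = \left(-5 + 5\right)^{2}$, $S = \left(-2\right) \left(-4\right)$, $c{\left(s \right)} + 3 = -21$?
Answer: $-2688$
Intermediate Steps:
$c{\left(s \right)} = -24$ ($c{\left(s \right)} = -3 - 21 = -24$)
$S = 8$
$G = 0$ ($G = 0^{2} = 0$)
$U{\left(p,m \right)} = 14$ ($U{\left(p,m \right)} = 8 + 6 = 14$)
$c{\left(9 \right)} U{\left(G,-1 \right)} 8 = - 24 \cdot 14 \cdot 8 = \left(-24\right) 112 = -2688$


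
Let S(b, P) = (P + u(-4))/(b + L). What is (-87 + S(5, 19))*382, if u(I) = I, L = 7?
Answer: -65513/2 ≈ -32757.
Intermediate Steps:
S(b, P) = (-4 + P)/(7 + b) (S(b, P) = (P - 4)/(b + 7) = (-4 + P)/(7 + b))
(-87 + S(5, 19))*382 = (-87 + (-4 + 19)/(7 + 5))*382 = (-87 + 15/12)*382 = (-87 + (1/12)*15)*382 = (-87 + 5/4)*382 = -343/4*382 = -65513/2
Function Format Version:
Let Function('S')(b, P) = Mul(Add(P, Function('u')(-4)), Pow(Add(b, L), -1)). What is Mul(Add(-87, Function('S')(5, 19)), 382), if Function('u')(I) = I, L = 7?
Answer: Rational(-65513, 2) ≈ -32757.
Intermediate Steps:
Function('S')(b, P) = Mul(Pow(Add(7, b), -1), Add(-4, P)) (Function('S')(b, P) = Mul(Add(P, -4), Pow(Add(b, 7), -1)) = Mul(Add(-4, P), Pow(Add(7, b), -1)) = Mul(Pow(Add(7, b), -1), Add(-4, P)))
Mul(Add(-87, Function('S')(5, 19)), 382) = Mul(Add(-87, Mul(Pow(Add(7, 5), -1), Add(-4, 19))), 382) = Mul(Add(-87, Mul(Pow(12, -1), 15)), 382) = Mul(Add(-87, Mul(Rational(1, 12), 15)), 382) = Mul(Add(-87, Rational(5, 4)), 382) = Mul(Rational(-343, 4), 382) = Rational(-65513, 2)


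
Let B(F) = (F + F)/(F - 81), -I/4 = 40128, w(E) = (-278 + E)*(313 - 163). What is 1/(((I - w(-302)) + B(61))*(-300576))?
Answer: 5/110488882128 ≈ 4.5253e-11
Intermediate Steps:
w(E) = -41700 + 150*E (w(E) = (-278 + E)*150 = -41700 + 150*E)
I = -160512 (I = -4*40128 = -160512)
B(F) = 2*F/(-81 + F) (B(F) = (2*F)/(-81 + F) = 2*F/(-81 + F))
1/(((I - w(-302)) + B(61))*(-300576)) = 1/(((-160512 - (-41700 + 150*(-302))) + 2*61/(-81 + 61))*(-300576)) = -1/300576/((-160512 - (-41700 - 45300)) + 2*61/(-20)) = -1/300576/((-160512 - 1*(-87000)) + 2*61*(-1/20)) = -1/300576/((-160512 + 87000) - 61/10) = -1/300576/(-73512 - 61/10) = -1/300576/(-735181/10) = -10/735181*(-1/300576) = 5/110488882128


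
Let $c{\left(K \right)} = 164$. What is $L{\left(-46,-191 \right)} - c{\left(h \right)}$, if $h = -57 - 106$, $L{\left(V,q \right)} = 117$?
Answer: $-47$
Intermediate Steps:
$h = -163$ ($h = -57 - 106 = -163$)
$L{\left(-46,-191 \right)} - c{\left(h \right)} = 117 - 164 = -47$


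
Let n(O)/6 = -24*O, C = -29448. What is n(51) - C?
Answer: 22104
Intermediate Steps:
n(O) = -144*O (n(O) = 6*(-24*O) = -144*O)
n(51) - C = -144*51 - 1*(-29448) = -7344 + 29448 = 22104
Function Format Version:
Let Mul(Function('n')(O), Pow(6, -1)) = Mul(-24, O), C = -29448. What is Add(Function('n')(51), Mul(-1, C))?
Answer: 22104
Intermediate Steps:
Function('n')(O) = Mul(-144, O) (Function('n')(O) = Mul(6, Mul(-24, O)) = Mul(-144, O))
Add(Function('n')(51), Mul(-1, C)) = Add(Mul(-144, 51), Mul(-1, -29448)) = Add(-7344, 29448) = 22104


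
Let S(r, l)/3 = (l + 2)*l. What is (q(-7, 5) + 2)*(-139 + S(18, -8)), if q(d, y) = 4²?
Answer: 90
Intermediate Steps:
S(r, l) = 3*l*(2 + l) (S(r, l) = 3*((l + 2)*l) = 3*((2 + l)*l) = 3*(l*(2 + l)) = 3*l*(2 + l))
q(d, y) = 16
(q(-7, 5) + 2)*(-139 + S(18, -8)) = (16 + 2)*(-139 + 3*(-8)*(2 - 8)) = 18*(-139 + 3*(-8)*(-6)) = 18*(-139 + 144) = 18*5 = 90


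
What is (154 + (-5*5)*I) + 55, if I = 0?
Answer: 209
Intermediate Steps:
(154 + (-5*5)*I) + 55 = (154 - 5*5*0) + 55 = (154 - 25*0) + 55 = (154 + 0) + 55 = 154 + 55 = 209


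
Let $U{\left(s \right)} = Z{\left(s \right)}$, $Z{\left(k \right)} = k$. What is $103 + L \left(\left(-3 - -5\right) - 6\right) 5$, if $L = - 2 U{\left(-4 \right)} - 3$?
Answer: $3$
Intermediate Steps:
$U{\left(s \right)} = s$
$L = 5$ ($L = \left(-2\right) \left(-4\right) - 3 = 8 - 3 = 5$)
$103 + L \left(\left(-3 - -5\right) - 6\right) 5 = 103 + 5 \left(\left(-3 - -5\right) - 6\right) 5 = 103 + 5 \left(\left(-3 + 5\right) - 6\right) 5 = 103 + 5 \left(2 - 6\right) 5 = 103 + 5 \left(\left(-4\right) 5\right) = 103 + 5 \left(-20\right) = 103 - 100 = 3$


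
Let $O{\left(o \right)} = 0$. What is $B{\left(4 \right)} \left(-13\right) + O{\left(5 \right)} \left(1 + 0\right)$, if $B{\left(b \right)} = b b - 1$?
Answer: $-195$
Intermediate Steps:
$B{\left(b \right)} = -1 + b^{2}$ ($B{\left(b \right)} = b^{2} - 1 = -1 + b^{2}$)
$B{\left(4 \right)} \left(-13\right) + O{\left(5 \right)} \left(1 + 0\right) = \left(-1 + 4^{2}\right) \left(-13\right) + 0 \left(1 + 0\right) = \left(-1 + 16\right) \left(-13\right) + 0 \cdot 1 = 15 \left(-13\right) + 0 = -195 + 0 = -195$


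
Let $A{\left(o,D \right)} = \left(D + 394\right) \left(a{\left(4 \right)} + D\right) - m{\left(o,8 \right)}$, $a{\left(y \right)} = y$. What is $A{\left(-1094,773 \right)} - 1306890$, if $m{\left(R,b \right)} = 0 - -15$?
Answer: $-400146$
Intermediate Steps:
$m{\left(R,b \right)} = 15$ ($m{\left(R,b \right)} = 0 + 15 = 15$)
$A{\left(o,D \right)} = -15 + \left(4 + D\right) \left(394 + D\right)$ ($A{\left(o,D \right)} = \left(D + 394\right) \left(4 + D\right) - 15 = \left(394 + D\right) \left(4 + D\right) - 15 = \left(4 + D\right) \left(394 + D\right) - 15 = -15 + \left(4 + D\right) \left(394 + D\right)$)
$A{\left(-1094,773 \right)} - 1306890 = \left(1561 + 773^{2} + 398 \cdot 773\right) - 1306890 = \left(1561 + 597529 + 307654\right) - 1306890 = 906744 - 1306890 = -400146$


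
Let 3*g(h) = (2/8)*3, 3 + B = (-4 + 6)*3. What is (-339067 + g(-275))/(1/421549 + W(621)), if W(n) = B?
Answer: -51975727053/459872 ≈ -1.1302e+5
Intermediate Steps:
B = 3 (B = -3 + (-4 + 6)*3 = -3 + 2*3 = -3 + 6 = 3)
W(n) = 3
g(h) = ¼ (g(h) = ((2/8)*3)/3 = ((2*(⅛))*3)/3 = ((¼)*3)/3 = (⅓)*(¾) = ¼)
(-339067 + g(-275))/(1/421549 + W(621)) = (-339067 + ¼)/(1/421549 + 3) = -1356267/(4*(1/421549 + 3)) = -1356267/(4*1264648/421549) = -1356267/4*421549/1264648 = -51975727053/459872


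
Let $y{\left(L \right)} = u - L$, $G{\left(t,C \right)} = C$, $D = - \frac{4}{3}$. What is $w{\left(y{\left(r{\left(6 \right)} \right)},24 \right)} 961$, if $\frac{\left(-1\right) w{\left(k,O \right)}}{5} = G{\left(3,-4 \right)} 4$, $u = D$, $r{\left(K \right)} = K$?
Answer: $76880$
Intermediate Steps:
$D = - \frac{4}{3}$ ($D = \left(-4\right) \frac{1}{3} = - \frac{4}{3} \approx -1.3333$)
$u = - \frac{4}{3} \approx -1.3333$
$y{\left(L \right)} = - \frac{4}{3} - L$
$w{\left(k,O \right)} = 80$ ($w{\left(k,O \right)} = - 5 \left(\left(-4\right) 4\right) = \left(-5\right) \left(-16\right) = 80$)
$w{\left(y{\left(r{\left(6 \right)} \right)},24 \right)} 961 = 80 \cdot 961 = 76880$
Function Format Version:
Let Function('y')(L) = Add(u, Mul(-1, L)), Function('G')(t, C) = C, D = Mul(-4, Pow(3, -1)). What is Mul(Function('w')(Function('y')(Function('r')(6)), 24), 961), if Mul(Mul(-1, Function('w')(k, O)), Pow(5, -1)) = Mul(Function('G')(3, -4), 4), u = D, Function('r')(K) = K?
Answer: 76880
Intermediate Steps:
D = Rational(-4, 3) (D = Mul(-4, Rational(1, 3)) = Rational(-4, 3) ≈ -1.3333)
u = Rational(-4, 3) ≈ -1.3333
Function('y')(L) = Add(Rational(-4, 3), Mul(-1, L))
Function('w')(k, O) = 80 (Function('w')(k, O) = Mul(-5, Mul(-4, 4)) = Mul(-5, -16) = 80)
Mul(Function('w')(Function('y')(Function('r')(6)), 24), 961) = Mul(80, 961) = 76880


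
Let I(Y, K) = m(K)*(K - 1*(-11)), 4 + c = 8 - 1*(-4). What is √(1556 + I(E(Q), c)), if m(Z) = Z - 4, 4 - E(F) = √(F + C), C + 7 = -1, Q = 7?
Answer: 4*√102 ≈ 40.398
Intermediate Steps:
C = -8 (C = -7 - 1 = -8)
c = 8 (c = -4 + (8 - 1*(-4)) = -4 + (8 + 4) = -4 + 12 = 8)
E(F) = 4 - √(-8 + F) (E(F) = 4 - √(F - 8) = 4 - √(-8 + F))
m(Z) = -4 + Z
I(Y, K) = (-4 + K)*(11 + K) (I(Y, K) = (-4 + K)*(K - 1*(-11)) = (-4 + K)*(K + 11) = (-4 + K)*(11 + K))
√(1556 + I(E(Q), c)) = √(1556 + (-4 + 8)*(11 + 8)) = √(1556 + 4*19) = √(1556 + 76) = √1632 = 4*√102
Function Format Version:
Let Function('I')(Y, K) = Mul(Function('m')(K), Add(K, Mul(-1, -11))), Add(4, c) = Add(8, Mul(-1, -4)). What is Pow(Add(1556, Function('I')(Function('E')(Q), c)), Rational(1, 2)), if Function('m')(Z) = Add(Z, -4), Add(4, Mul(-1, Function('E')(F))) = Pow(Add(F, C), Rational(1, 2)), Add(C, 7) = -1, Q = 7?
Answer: Mul(4, Pow(102, Rational(1, 2))) ≈ 40.398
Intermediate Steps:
C = -8 (C = Add(-7, -1) = -8)
c = 8 (c = Add(-4, Add(8, Mul(-1, -4))) = Add(-4, Add(8, 4)) = Add(-4, 12) = 8)
Function('E')(F) = Add(4, Mul(-1, Pow(Add(-8, F), Rational(1, 2)))) (Function('E')(F) = Add(4, Mul(-1, Pow(Add(F, -8), Rational(1, 2)))) = Add(4, Mul(-1, Pow(Add(-8, F), Rational(1, 2)))))
Function('m')(Z) = Add(-4, Z)
Function('I')(Y, K) = Mul(Add(-4, K), Add(11, K)) (Function('I')(Y, K) = Mul(Add(-4, K), Add(K, Mul(-1, -11))) = Mul(Add(-4, K), Add(K, 11)) = Mul(Add(-4, K), Add(11, K)))
Pow(Add(1556, Function('I')(Function('E')(Q), c)), Rational(1, 2)) = Pow(Add(1556, Mul(Add(-4, 8), Add(11, 8))), Rational(1, 2)) = Pow(Add(1556, Mul(4, 19)), Rational(1, 2)) = Pow(Add(1556, 76), Rational(1, 2)) = Pow(1632, Rational(1, 2)) = Mul(4, Pow(102, Rational(1, 2)))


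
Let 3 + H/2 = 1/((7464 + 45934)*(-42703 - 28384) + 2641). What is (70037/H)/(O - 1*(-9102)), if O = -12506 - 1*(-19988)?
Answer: -265853517286445/377707331644608 ≈ -0.70386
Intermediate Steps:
O = 7482 (O = -12506 + 19988 = 7482)
H = -22775405912/3795900985 (H = -6 + 2/((7464 + 45934)*(-42703 - 28384) + 2641) = -6 + 2/(53398*(-71087) + 2641) = -6 + 2/(-3795903626 + 2641) = -6 + 2/(-3795900985) = -6 + 2*(-1/3795900985) = -6 - 2/3795900985 = -22775405912/3795900985 ≈ -6.0000)
(70037/H)/(O - 1*(-9102)) = (70037/(-22775405912/3795900985))/(7482 - 1*(-9102)) = (70037*(-3795900985/22775405912))/(7482 + 9102) = -265853517286445/22775405912/16584 = -265853517286445/22775405912*1/16584 = -265853517286445/377707331644608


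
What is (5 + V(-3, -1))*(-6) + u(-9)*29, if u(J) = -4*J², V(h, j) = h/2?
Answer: -9417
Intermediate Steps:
V(h, j) = h/2 (V(h, j) = h*(½) = h/2)
(5 + V(-3, -1))*(-6) + u(-9)*29 = (5 + (½)*(-3))*(-6) - 4*(-9)²*29 = (5 - 3/2)*(-6) - 4*81*29 = (7/2)*(-6) - 324*29 = -21 - 9396 = -9417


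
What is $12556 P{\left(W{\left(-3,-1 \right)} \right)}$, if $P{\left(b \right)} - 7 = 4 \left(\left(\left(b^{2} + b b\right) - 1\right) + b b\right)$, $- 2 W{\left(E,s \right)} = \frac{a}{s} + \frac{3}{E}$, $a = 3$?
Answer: $640356$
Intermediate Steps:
$W{\left(E,s \right)} = - \frac{3}{2 E} - \frac{3}{2 s}$ ($W{\left(E,s \right)} = - \frac{\frac{3}{s} + \frac{3}{E}}{2} = - \frac{\frac{3}{E} + \frac{3}{s}}{2} = - \frac{3}{2 E} - \frac{3}{2 s}$)
$P{\left(b \right)} = 3 + 12 b^{2}$ ($P{\left(b \right)} = 7 + 4 \left(\left(\left(b^{2} + b b\right) - 1\right) + b b\right) = 7 + 4 \left(\left(\left(b^{2} + b^{2}\right) - 1\right) + b^{2}\right) = 7 + 4 \left(\left(2 b^{2} - 1\right) + b^{2}\right) = 7 + 4 \left(\left(-1 + 2 b^{2}\right) + b^{2}\right) = 7 + 4 \left(-1 + 3 b^{2}\right) = 7 + \left(-4 + 12 b^{2}\right) = 3 + 12 b^{2}$)
$12556 P{\left(W{\left(-3,-1 \right)} \right)} = 12556 \left(3 + 12 \left(- \frac{3}{2 \left(-3\right)} - \frac{3}{2 \left(-1\right)}\right)^{2}\right) = 12556 \left(3 + 12 \left(\left(- \frac{3}{2}\right) \left(- \frac{1}{3}\right) - - \frac{3}{2}\right)^{2}\right) = 12556 \left(3 + 12 \left(\frac{1}{2} + \frac{3}{2}\right)^{2}\right) = 12556 \left(3 + 12 \cdot 2^{2}\right) = 12556 \left(3 + 12 \cdot 4\right) = 12556 \left(3 + 48\right) = 12556 \cdot 51 = 640356$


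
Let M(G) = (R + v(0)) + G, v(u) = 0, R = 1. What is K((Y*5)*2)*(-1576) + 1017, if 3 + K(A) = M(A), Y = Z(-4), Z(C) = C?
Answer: 67209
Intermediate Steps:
Y = -4
M(G) = 1 + G (M(G) = (1 + 0) + G = 1 + G)
K(A) = -2 + A (K(A) = -3 + (1 + A) = -2 + A)
K((Y*5)*2)*(-1576) + 1017 = (-2 - 4*5*2)*(-1576) + 1017 = (-2 - 20*2)*(-1576) + 1017 = (-2 - 40)*(-1576) + 1017 = -42*(-1576) + 1017 = 66192 + 1017 = 67209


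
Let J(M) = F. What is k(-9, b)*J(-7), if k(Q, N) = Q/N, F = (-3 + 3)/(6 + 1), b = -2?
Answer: 0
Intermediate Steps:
F = 0 (F = 0/7 = 0*(1/7) = 0)
J(M) = 0
k(-9, b)*J(-7) = -9/(-2)*0 = -9*(-1/2)*0 = (9/2)*0 = 0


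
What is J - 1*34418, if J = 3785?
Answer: -30633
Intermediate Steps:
J - 1*34418 = 3785 - 1*34418 = 3785 - 34418 = -30633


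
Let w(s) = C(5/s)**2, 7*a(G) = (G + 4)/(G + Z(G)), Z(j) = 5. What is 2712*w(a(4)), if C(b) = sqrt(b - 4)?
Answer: 95937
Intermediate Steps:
a(G) = (4 + G)/(7*(5 + G)) (a(G) = ((G + 4)/(G + 5))/7 = ((4 + G)/(5 + G))/7 = (4 + G)/(7*(5 + G)))
C(b) = sqrt(-4 + b)
w(s) = -4 + 5/s (w(s) = (sqrt(-4 + 5/s))**2 = -4 + 5/s)
2712*w(a(4)) = 2712*(-4 + 5/(((4 + 4)/(7*(5 + 4))))) = 2712*(-4 + 5/(((1/7)*8/9))) = 2712*(-4 + 5/(((1/7)*(1/9)*8))) = 2712*(-4 + 5/(8/63)) = 2712*(-4 + 5*(63/8)) = 2712*(-4 + 315/8) = 2712*(283/8) = 95937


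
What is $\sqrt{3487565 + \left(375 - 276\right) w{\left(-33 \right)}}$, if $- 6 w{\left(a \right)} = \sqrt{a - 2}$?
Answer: $\frac{\sqrt{13950260 - 66 i \sqrt{35}}}{2} \approx 1867.5 - 0.026135 i$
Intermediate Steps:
$w{\left(a \right)} = - \frac{\sqrt{-2 + a}}{6}$ ($w{\left(a \right)} = - \frac{\sqrt{a - 2}}{6} = - \frac{\sqrt{-2 + a}}{6}$)
$\sqrt{3487565 + \left(375 - 276\right) w{\left(-33 \right)}} = \sqrt{3487565 + \left(375 - 276\right) \left(- \frac{\sqrt{-2 - 33}}{6}\right)} = \sqrt{3487565 + 99 \left(- \frac{\sqrt{-35}}{6}\right)} = \sqrt{3487565 + 99 \left(- \frac{i \sqrt{35}}{6}\right)} = \sqrt{3487565 - \frac{33 i \sqrt{35}}{2}}$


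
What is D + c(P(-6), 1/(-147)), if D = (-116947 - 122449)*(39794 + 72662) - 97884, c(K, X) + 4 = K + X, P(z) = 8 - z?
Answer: -3957477324151/147 ≈ -2.6922e+10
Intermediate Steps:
c(K, X) = -4 + K + X (c(K, X) = -4 + (K + X) = -4 + K + X)
D = -26921614460 (D = -239396*112456 - 97884 = -26921516576 - 97884 = -26921614460)
D + c(P(-6), 1/(-147)) = -26921614460 + (-4 + (8 - 1*(-6)) + 1/(-147)) = -26921614460 + (-4 + (8 + 6) - 1/147) = -26921614460 + (-4 + 14 - 1/147) = -26921614460 + 1469/147 = -3957477324151/147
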